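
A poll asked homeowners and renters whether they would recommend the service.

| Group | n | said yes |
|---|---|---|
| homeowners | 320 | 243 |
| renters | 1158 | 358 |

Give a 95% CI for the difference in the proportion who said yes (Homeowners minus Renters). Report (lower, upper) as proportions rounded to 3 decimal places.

p̂₁ = 243/320 = 0.7594 and p̂₂ = 358/1158 = 0.3092.
SE₁ = √(p̂₁(1−p̂₁)/n₁) = √(0.7594·0.2406/320) = 0.02390; SE₂ = √(0.3092·0.6908/1158) = 0.01358.
Independent samples: SE of the difference = √(SE₁² + SE₂²) = √(0.00057121 + 0.0001844164) = 0.02749.
z* for 95% confidence is 1.960, so the margin of error is 1.960 × 0.02749 = 0.05388.
Point estimate p̂₁ − p̂₂ = 0.7594 − 0.3092 = 0.4502.
0.4502 ± 0.05388 → (0.396, 0.504).

(0.396, 0.504)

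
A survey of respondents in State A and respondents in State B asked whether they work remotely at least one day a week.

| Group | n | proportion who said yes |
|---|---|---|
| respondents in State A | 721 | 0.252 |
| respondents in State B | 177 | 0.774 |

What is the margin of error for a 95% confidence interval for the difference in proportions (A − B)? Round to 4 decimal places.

Each SE is √(p̂(1−p̂)/n): √(0.2520·0.7480/721) = 0.01617 and √(0.7740·0.2260/177) = 0.03144.
SE(p̂₁ − p̂₂) = √(SE₁² + SE₂²) = √(0.0002614689 + 0.0009884736) = 0.03535, since the two samples are independent.
At 95% confidence z* = 1.960; margin = 1.960 × 0.03535 = 0.06929.

0.0693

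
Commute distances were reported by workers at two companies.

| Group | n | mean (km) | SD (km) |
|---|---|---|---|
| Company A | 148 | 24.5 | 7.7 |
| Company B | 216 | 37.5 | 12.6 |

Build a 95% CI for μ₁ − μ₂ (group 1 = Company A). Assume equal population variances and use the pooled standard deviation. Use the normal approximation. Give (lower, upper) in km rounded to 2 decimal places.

(-15.28, -10.72)

s_p = √[((n₁−1)s₁² + (n₂−1)s₂²)/(n₁+n₂−2)] = √[(147·7.7² + 215·12.6²)/362] = 10.8797.
SE = 10.8797·√(1/148 + 1/216) = 1.1609.
With z* = 1.960, margin = 1.960 × 1.1609 = 2.2754.
x̄₁ − x̄₂ = 24.5 − 37.5 = -13.0000; interval -13.0000 ± 2.2754 = (-15.28, -10.72).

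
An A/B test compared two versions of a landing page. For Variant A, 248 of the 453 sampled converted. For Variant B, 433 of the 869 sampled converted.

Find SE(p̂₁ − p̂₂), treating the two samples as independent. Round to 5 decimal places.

0.02889

p̂₁ = 248/453 = 0.5475 and p̂₂ = 433/869 = 0.4983.
SE₁ = √(p̂₁(1−p̂₁)/n₁) = √(0.5475·0.4525/453) = 0.02339; SE₂ = √(0.4983·0.5017/869) = 0.01696.
Independent samples: SE of the difference = √(SE₁² + SE₂²) = √(0.0005470921 + 0.0002876416) = 0.02889.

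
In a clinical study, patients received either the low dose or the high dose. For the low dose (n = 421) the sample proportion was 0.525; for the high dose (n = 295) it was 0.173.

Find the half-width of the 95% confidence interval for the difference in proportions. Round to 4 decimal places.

The two standard errors are √(0.5250×0.4750/421) = 0.02434 and √(0.1730×0.8270/295) = 0.02202.
Because the samples are independent, SE_diff = √(0.02434² + 0.02202²) = 0.03282.
Using z* = 1.960 for 95%, ME = 1.960 × 0.03282 = 0.06433.

0.0643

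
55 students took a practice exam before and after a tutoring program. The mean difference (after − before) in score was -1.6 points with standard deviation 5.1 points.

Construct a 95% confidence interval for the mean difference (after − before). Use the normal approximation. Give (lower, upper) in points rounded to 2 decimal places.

(-2.95, -0.25)

This is a matched-pairs design, so SE = s_d/√n = 5.1/√55 = 0.6877.
Margin = 1.960 × 0.6877 = 1.3479; the interval is -1.6 ± 1.3479 = (-2.95, -0.25).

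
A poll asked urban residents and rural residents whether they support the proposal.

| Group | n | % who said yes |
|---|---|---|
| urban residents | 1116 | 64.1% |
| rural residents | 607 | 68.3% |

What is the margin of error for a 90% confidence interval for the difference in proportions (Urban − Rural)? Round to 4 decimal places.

0.0390

The two standard errors are √(0.6410×0.3590/1116) = 0.01436 and √(0.6830×0.3170/607) = 0.01889.
Because the samples are independent, SE_diff = √(0.01436² + 0.01889²) = 0.02373.
Using z* = 1.645 for 90%, ME = 1.645 × 0.02373 = 0.03904.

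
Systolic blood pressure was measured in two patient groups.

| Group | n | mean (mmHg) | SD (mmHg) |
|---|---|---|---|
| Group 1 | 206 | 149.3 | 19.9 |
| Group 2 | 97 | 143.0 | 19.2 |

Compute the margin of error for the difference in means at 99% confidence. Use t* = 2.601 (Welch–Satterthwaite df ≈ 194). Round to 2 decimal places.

SE₁ = s₁/√n₁ = 19.9/√206 = 1.3865; SE₂ = 19.2/√97 = 1.9495.
Independent samples, unequal variances: SE_diff = √(SE₁² + SE₂²) = √(1.92238225 + 3.80055025) = 2.3923.
t* = 2.601, so margin of error = 2.601 × 2.3923 = 6.2224.

6.22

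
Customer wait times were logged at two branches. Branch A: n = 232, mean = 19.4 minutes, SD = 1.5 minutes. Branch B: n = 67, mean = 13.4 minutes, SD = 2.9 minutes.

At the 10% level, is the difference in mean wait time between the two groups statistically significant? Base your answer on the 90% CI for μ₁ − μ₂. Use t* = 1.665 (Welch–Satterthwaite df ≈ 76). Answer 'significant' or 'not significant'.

Per-group SEs: s₁/√n₁ = 1.5/√232 = 0.0985, s₂/√n₂ = 2.9/√67 = 0.3543.
Unpooled SE of the difference: √(0.00970225 + 0.12552849) = 0.3677.
Margin of error = t* · SE = 1.665 × 0.3677 = 0.6122.
x̄₁ − x̄₂ = 19.4 − 13.4 = 6.0000.
CI: 6.0000 ± 0.6122 = (5.3878, 6.6122).
The interval (5.3878, 6.6122) does not contain 0, so the difference is significant.

significant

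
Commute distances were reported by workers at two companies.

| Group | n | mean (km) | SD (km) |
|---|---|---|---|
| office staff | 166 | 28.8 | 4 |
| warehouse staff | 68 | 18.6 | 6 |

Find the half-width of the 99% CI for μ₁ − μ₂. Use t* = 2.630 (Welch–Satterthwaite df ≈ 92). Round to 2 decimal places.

SE₁ = s₁/√n₁ = 4/√166 = 0.3105; SE₂ = 6/√68 = 0.7276.
Independent samples, unequal variances: SE_diff = √(SE₁² + SE₂²) = √(0.09641025 + 0.52940176) = 0.7911.
t* = 2.630, so margin of error = 2.630 × 0.7911 = 2.0806.

2.08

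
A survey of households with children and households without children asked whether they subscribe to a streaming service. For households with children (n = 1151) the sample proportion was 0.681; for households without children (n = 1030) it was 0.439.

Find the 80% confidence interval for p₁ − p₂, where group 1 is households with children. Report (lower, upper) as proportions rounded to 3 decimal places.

(0.215, 0.269)

SE₁ = √(p̂₁(1−p̂₁)/n₁) = √(0.6810·0.3190/1151) = 0.01374; SE₂ = √(0.4390·0.5610/1030) = 0.01546.
Independent samples: SE of the difference = √(SE₁² + SE₂²) = √(0.0001887876 + 0.0002390116) = 0.02068.
z* for 80% confidence is 1.282, so the margin of error is 1.282 × 0.02068 = 0.02651.
Point estimate p̂₁ − p̂₂ = 0.6810 − 0.4390 = 0.2420.
0.2420 ± 0.02651 → (0.215, 0.269).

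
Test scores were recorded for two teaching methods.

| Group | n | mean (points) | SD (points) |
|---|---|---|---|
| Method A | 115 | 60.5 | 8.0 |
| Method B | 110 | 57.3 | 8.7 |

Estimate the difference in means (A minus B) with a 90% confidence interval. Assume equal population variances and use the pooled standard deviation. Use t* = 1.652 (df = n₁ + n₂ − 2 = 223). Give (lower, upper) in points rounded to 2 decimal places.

(1.36, 5.04)

Pooled variance s_p² = [114·8.0² + 109·8.7²] / (115+110−2) = 69.7139, so s_p = 8.3495.
SE_diff = s_p·√(1/n₁ + 1/n₂) = 8.3495·√(1/115 + 1/110) = 1.1135.
t* = 1.652; margin = 1.652 × 1.1135 = 1.8395.
Difference = 60.5 − 57.3 = 3.2000.
3.2000 ± 1.8395 → (1.36, 5.04).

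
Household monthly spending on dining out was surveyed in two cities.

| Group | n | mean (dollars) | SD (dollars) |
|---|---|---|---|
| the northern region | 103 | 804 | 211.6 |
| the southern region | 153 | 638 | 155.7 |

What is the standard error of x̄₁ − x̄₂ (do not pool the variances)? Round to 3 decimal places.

SE₁ = s₁/√n₁ = 211.6/√103 = 20.8496; SE₂ = 155.7/√153 = 12.5876.
Independent samples, unequal variances: SE_diff = √(SE₁² + SE₂²) = √(434.70582016 + 158.44767376) = 24.3547.

24.355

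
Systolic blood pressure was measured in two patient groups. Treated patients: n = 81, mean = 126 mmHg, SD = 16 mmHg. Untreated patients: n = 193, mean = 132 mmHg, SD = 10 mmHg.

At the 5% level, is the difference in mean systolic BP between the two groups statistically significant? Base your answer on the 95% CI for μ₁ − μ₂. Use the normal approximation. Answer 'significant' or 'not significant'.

significant

Per-group SEs: s₁/√n₁ = 16/√81 = 1.7778, s₂/√n₂ = 10/√193 = 0.7198.
Unpooled SE of the difference: √(3.16057284 + 0.51811204) = 1.9180.
Margin of error = z* · SE = 1.960 × 1.9180 = 3.7593.
x̄₁ − x̄₂ = 126 − 132 = -6.0000.
CI: -6.0000 ± 3.7593 = (-9.7593, -2.2407).
The interval (-9.7593, -2.2407) does not contain 0, so the difference is significant.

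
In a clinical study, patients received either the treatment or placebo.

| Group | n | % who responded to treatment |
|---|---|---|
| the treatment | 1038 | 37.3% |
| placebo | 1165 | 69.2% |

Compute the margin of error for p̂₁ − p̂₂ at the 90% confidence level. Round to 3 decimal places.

0.033

The two standard errors are √(0.3730×0.6270/1038) = 0.01501 and √(0.6920×0.3080/1165) = 0.01353.
Because the samples are independent, SE_diff = √(0.01501² + 0.01353²) = 0.02021.
Using z* = 1.645 for 90%, ME = 1.645 × 0.02021 = 0.03325.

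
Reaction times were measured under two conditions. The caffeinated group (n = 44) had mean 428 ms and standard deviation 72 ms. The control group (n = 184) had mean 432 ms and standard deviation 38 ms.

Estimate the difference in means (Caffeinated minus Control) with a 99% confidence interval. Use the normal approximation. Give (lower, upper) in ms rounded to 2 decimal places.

SE₁ = s₁/√n₁ = 72/√44 = 10.8544; SE₂ = 38/√184 = 2.8014.
Independent samples, unequal variances: SE_diff = √(SE₁² + SE₂²) = √(117.81799936 + 7.84784196) = 11.2101.
z* = 2.576, so margin of error = 2.576 × 11.2101 = 28.8772.
Difference in means = 428 − 432 = -4.0000.
-4.0000 ± 28.8772 → (-32.88, 24.88).

(-32.88, 24.88)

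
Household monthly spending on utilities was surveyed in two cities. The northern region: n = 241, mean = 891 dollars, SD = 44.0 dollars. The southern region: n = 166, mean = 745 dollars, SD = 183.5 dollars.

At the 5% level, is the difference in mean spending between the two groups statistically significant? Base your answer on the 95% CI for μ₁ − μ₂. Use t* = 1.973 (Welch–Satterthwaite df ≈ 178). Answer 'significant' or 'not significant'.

significant

Per-group SEs: s₁/√n₁ = 44.0/√241 = 2.8343, s₂/√n₂ = 183.5/√166 = 14.2424.
Unpooled SE of the difference: √(8.03325649 + 202.84595776) = 14.5217.
Margin of error = t* · SE = 1.973 × 14.5217 = 28.6513.
x̄₁ − x̄₂ = 891 − 745 = 146.0000.
CI: 146.0000 ± 28.6513 = (117.3487, 174.6513).
The interval (117.3487, 174.6513) does not contain 0, so the difference is significant.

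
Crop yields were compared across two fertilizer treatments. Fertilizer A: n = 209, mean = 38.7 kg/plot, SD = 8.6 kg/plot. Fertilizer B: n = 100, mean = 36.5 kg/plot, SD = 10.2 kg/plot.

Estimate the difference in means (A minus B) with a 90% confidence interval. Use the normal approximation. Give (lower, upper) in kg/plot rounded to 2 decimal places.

Standard errors of each mean: 8.6/√209 = 0.5949 and 10.2/√100 = 1.0200.
SE(x̄₁ − x̄₂) = √(0.5949² + 1.0200²) = 1.1808 for independent samples with unequal variances.
With z* = 1.645, the margin is 1.645 × 1.1808 = 1.9424.
x̄₁ − x̄₂ = 38.7 − 36.5 = 2.2000; the interval is 2.2000 ± 1.9424 = (0.26, 4.14).

(0.26, 4.14)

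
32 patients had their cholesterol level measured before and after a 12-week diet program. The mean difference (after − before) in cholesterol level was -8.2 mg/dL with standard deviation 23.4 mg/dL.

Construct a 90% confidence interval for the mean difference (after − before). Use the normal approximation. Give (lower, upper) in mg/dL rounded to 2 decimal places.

This is a matched-pairs design, so SE = s_d/√n = 23.4/√32 = 4.1366.
Margin = 1.645 × 4.1366 = 6.8047; the interval is -8.2 ± 6.8047 = (-15.00, -1.40).

(-15.00, -1.40)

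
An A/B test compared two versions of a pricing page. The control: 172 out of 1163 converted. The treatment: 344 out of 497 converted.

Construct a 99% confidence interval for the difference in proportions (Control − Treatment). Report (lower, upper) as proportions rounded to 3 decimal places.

(-0.604, -0.485)

Sample proportions: 172/1163 = 0.1479, 344/497 = 0.6922.
Each SE is √(p̂(1−p̂)/n): √(0.1479·0.8521/1163) = 0.01041 and √(0.6922·0.3078/497) = 0.02070.
SE(p̂₁ − p̂₂) = √(SE₁² + SE₂²) = √(0.0001083681 + 0.00042849) = 0.02317, since the two samples are independent.
At 99% confidence z* = 2.576; margin = 2.576 × 0.02317 = 0.05969.
The difference is 0.1479 − 0.6922 = -0.5443, so the interval is -0.5443 ± 0.05969 = (-0.604, -0.485).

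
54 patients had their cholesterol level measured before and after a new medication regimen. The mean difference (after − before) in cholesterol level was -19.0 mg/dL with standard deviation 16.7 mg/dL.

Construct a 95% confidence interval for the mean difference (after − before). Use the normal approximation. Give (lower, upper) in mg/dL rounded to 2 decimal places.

This is a matched-pairs design, so SE = s_d/√n = 16.7/√54 = 2.2726.
Margin = 1.960 × 2.2726 = 4.4543; the interval is -19.0 ± 4.4543 = (-23.45, -14.55).

(-23.45, -14.55)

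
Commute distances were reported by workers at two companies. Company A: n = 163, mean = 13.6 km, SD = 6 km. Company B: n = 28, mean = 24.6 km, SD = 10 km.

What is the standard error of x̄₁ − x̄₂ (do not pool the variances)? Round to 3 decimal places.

1.947

Standard errors of each mean: 6/√163 = 0.4700 and 10/√28 = 1.8898.
SE(x̄₁ − x̄₂) = √(0.4700² + 1.8898²) = 1.9474 for independent samples with unequal variances.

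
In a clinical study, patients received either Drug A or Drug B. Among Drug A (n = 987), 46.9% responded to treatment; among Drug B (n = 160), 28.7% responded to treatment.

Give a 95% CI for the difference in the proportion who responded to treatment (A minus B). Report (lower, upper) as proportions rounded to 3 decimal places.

The two standard errors are √(0.4690×0.5310/987) = 0.01588 and √(0.2870×0.7130/160) = 0.03576.
Because the samples are independent, SE_diff = √(0.01588² + 0.03576²) = 0.03913.
Using z* = 1.960 for 95%, ME = 1.960 × 0.03913 = 0.07669.
p̂₁ − p̂₂ = 0.1820; interval 0.1820 ± 0.07669 gives (0.105, 0.259).

(0.105, 0.259)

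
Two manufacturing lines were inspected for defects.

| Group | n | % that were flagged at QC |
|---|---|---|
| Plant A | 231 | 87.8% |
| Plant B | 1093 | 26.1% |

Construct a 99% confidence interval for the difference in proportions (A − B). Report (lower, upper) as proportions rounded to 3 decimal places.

(0.552, 0.682)

The two standard errors are √(0.8780×0.1220/231) = 0.02153 and √(0.2610×0.7390/1093) = 0.01328.
Because the samples are independent, SE_diff = √(0.02153² + 0.01328²) = 0.02530.
Using z* = 2.576 for 99%, ME = 2.576 × 0.02530 = 0.06517.
p̂₁ − p̂₂ = 0.6170; interval 0.6170 ± 0.06517 gives (0.552, 0.682).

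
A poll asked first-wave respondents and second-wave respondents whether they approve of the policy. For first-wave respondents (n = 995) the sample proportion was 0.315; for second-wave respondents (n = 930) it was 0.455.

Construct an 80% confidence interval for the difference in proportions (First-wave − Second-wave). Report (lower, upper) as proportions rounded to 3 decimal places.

(-0.168, -0.112)

SE₁ = √(p̂₁(1−p̂₁)/n₁) = √(0.3150·0.6850/995) = 0.01473; SE₂ = √(0.4550·0.5450/930) = 0.01633.
Independent samples: SE of the difference = √(SE₁² + SE₂²) = √(0.0002169729 + 0.0002666689) = 0.02199.
z* for 80% confidence is 1.282, so the margin of error is 1.282 × 0.02199 = 0.02819.
Point estimate p̂₁ − p̂₂ = 0.3150 − 0.4550 = -0.1400.
-0.1400 ± 0.02819 → (-0.168, -0.112).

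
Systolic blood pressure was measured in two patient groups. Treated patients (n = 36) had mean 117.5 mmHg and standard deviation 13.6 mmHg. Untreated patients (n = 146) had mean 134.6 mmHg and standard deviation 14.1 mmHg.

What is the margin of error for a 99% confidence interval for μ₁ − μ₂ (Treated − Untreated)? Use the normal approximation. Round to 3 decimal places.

Per-group SEs: s₁/√n₁ = 13.6/√36 = 2.2667, s₂/√n₂ = 14.1/√146 = 1.1669.
Unpooled SE of the difference: √(5.13792889 + 1.36165561) = 2.5494.
Margin of error = z* · SE = 2.576 × 2.5494 = 6.5673.

6.567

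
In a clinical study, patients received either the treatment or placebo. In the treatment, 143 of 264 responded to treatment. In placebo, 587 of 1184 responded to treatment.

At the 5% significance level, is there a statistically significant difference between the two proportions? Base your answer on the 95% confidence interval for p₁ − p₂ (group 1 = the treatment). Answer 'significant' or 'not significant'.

Sample proportions: 143/264 = 0.5417, 587/1184 = 0.4958.
Each SE is √(p̂(1−p̂)/n): √(0.5417·0.4583/264) = 0.03067 and √(0.4958·0.5042/1184) = 0.01453.
SE(p̂₁ − p̂₂) = √(SE₁² + SE₂²) = √(0.0009406489 + 0.0002111209) = 0.03394, since the two samples are independent.
At 95% confidence z* = 1.960; margin = 1.960 × 0.03394 = 0.06652.
The difference is 0.5417 − 0.4958 = 0.0459, so the interval is 0.0459 ± 0.06652 = (-0.02062, 0.11242).
The interval (-0.02062, 0.11242) contains 0, so the difference is not significant.

not significant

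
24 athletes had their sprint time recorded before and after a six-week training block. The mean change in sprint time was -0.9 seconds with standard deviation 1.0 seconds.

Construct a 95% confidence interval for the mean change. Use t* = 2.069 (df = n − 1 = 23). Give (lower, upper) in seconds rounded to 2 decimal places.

This is a matched-pairs design, so SE = s_d/√n = 1.0/√24 = 0.2041.
Margin = 2.069 × 0.2041 = 0.4223; the interval is -0.9 ± 0.4223 = (-1.32, -0.48).

(-1.32, -0.48)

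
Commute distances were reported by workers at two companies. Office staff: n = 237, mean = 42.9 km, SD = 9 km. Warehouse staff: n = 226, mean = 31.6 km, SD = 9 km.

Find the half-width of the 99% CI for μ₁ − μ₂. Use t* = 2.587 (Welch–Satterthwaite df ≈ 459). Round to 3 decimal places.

SE₁ = s₁/√n₁ = 9/√237 = 0.5846; SE₂ = 9/√226 = 0.5987.
Independent samples, unequal variances: SE_diff = √(SE₁² + SE₂²) = √(0.34175716 + 0.35844169) = 0.8368.
t* = 2.587, so margin of error = 2.587 × 0.8368 = 2.1648.

2.165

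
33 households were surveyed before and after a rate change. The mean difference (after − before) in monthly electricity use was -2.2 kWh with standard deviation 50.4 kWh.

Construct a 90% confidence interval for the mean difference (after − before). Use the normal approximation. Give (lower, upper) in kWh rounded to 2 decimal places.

This is a matched-pairs design, so SE = s_d/√n = 50.4/√33 = 8.7735.
Margin = 1.645 × 8.7735 = 14.4324; the interval is -2.2 ± 14.4324 = (-16.63, 12.23).

(-16.63, 12.23)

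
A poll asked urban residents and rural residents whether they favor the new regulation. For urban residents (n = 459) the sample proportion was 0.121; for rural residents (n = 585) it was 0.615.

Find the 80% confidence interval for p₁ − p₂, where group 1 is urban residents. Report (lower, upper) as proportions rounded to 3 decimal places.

SE₁ = √(p̂₁(1−p̂₁)/n₁) = √(0.1210·0.8790/459) = 0.01522; SE₂ = √(0.6150·0.3850/585) = 0.02012.
Independent samples: SE of the difference = √(SE₁² + SE₂²) = √(0.0002316484 + 0.0004048144) = 0.02523.
z* for 80% confidence is 1.282, so the margin of error is 1.282 × 0.02523 = 0.03234.
Point estimate p̂₁ − p̂₂ = 0.1210 − 0.6150 = -0.4940.
-0.4940 ± 0.03234 → (-0.526, -0.462).

(-0.526, -0.462)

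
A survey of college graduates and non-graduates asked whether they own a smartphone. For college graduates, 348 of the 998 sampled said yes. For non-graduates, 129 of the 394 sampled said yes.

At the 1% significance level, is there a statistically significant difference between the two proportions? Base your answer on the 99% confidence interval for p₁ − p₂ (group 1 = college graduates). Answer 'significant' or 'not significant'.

First, p̂₁ = 348/998 = 0.3487; p̂₂ = 129/394 = 0.3274.
The two standard errors are √(0.3487×0.6513/998) = 0.01509 and √(0.3274×0.6726/394) = 0.02364.
Because the samples are independent, SE_diff = √(0.01509² + 0.02364²) = 0.02805.
Using z* = 2.576 for 99%, ME = 2.576 × 0.02805 = 0.07226.
p̂₁ − p̂₂ = 0.0213; interval 0.0213 ± 0.07226 gives (-0.05096, 0.09356).
The interval (-0.05096, 0.09356) contains 0, so the difference is not significant.

not significant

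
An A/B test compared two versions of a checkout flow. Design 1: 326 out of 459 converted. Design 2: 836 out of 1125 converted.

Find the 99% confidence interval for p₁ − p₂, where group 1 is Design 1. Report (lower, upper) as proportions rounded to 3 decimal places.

p̂₁ = 326/459 = 0.7102 and p̂₂ = 836/1125 = 0.7431.
SE₁ = √(p̂₁(1−p̂₁)/n₁) = √(0.7102·0.2898/459) = 0.02118; SE₂ = √(0.7431·0.2569/1125) = 0.01303.
Independent samples: SE of the difference = √(SE₁² + SE₂²) = √(0.0004485924 + 0.0001697809) = 0.02487.
z* for 99% confidence is 2.576, so the margin of error is 2.576 × 0.02487 = 0.06407.
Point estimate p̂₁ − p̂₂ = 0.7102 − 0.7431 = -0.0329.
-0.0329 ± 0.06407 → (-0.097, 0.031).

(-0.097, 0.031)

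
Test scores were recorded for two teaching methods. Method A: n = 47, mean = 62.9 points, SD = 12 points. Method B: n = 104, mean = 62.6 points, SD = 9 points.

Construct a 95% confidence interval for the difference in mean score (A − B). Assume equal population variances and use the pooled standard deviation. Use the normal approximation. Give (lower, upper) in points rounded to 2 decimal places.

s_p = √[((n₁−1)s₁² + (n₂−1)s₂²)/(n₁+n₂−2)] = √[(46·12² + 103·9²)/149] = 10.0225.
SE = 10.0225·√(1/47 + 1/104) = 1.7616.
With z* = 1.960, margin = 1.960 × 1.7616 = 3.4527.
x̄₁ − x̄₂ = 62.9 − 62.6 = 0.3000; interval 0.3000 ± 3.4527 = (-3.15, 3.75).

(-3.15, 3.75)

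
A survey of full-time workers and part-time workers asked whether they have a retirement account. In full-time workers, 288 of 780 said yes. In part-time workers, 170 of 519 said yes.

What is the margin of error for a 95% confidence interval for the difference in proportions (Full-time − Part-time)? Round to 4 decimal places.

0.0527

p̂₁ = 288/780 = 0.3692 and p̂₂ = 170/519 = 0.3276.
SE₁ = √(p̂₁(1−p̂₁)/n₁) = √(0.3692·0.6308/780) = 0.01728; SE₂ = √(0.3276·0.6724/519) = 0.02060.
Independent samples: SE of the difference = √(SE₁² + SE₂²) = √(0.0002985984 + 0.00042436) = 0.02689.
z* for 95% confidence is 1.960, so the margin of error is 1.960 × 0.02689 = 0.05270.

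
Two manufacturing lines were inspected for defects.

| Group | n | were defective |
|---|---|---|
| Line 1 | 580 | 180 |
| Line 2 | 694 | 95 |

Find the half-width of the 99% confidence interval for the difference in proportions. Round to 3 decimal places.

0.060

p̂₁ = 180/580 = 0.3103 and p̂₂ = 95/694 = 0.1369.
SE₁ = √(p̂₁(1−p̂₁)/n₁) = √(0.3103·0.6897/580) = 0.01921; SE₂ = √(0.1369·0.8631/694) = 0.01305.
Independent samples: SE of the difference = √(SE₁² + SE₂²) = √(0.0003690241 + 0.0001703025) = 0.02322.
z* for 99% confidence is 2.576, so the margin of error is 2.576 × 0.02322 = 0.05981.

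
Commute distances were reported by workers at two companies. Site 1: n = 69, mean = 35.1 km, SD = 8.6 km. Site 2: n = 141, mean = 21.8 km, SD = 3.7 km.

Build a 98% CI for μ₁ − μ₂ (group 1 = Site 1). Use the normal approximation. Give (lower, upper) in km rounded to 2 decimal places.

(10.79, 15.81)

Per-group SEs: s₁/√n₁ = 8.6/√69 = 1.0353, s₂/√n₂ = 3.7/√141 = 0.3116.
Unpooled SE of the difference: √(1.07184609 + 0.09709456) = 1.0812.
Margin of error = z* · SE = 2.326 × 1.0812 = 2.5149.
x̄₁ − x̄₂ = 35.1 − 21.8 = 13.3000.
CI: 13.3000 ± 2.5149 = (10.79, 15.81).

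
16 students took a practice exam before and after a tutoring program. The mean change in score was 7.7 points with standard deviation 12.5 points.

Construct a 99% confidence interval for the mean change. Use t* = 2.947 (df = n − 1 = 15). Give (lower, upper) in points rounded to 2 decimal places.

(-1.51, 16.91)

Paired design: SE = s_d/√n = 12.5/√16 = 3.1250.
t* = 2.947; margin of error = 2.947 × 3.1250 = 9.2094.
7.7 ± 9.2094 → (-1.51, 16.91).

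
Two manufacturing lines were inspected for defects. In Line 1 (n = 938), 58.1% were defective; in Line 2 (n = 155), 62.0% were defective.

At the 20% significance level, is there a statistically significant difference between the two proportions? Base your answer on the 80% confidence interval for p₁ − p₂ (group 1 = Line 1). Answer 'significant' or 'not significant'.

not significant

The two standard errors are √(0.5810×0.4190/938) = 0.01611 and √(0.6200×0.3800/155) = 0.03899.
Because the samples are independent, SE_diff = √(0.01611² + 0.03899²) = 0.04219.
Using z* = 1.282 for 80%, ME = 1.282 × 0.04219 = 0.05409.
p̂₁ − p̂₂ = -0.0390; interval -0.0390 ± 0.05409 gives (-0.09309, 0.01509).
The interval (-0.09309, 0.01509) contains 0, so the difference is not significant.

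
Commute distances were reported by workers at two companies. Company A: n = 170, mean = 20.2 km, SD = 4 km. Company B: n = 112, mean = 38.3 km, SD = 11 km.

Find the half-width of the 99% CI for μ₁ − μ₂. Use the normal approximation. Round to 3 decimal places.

2.792

SE₁ = s₁/√n₁ = 4/√170 = 0.3068; SE₂ = 11/√112 = 1.0394.
Independent samples, unequal variances: SE_diff = √(SE₁² + SE₂²) = √(0.09412624 + 1.08035236) = 1.0837.
z* = 2.576, so margin of error = 2.576 × 1.0837 = 2.7916.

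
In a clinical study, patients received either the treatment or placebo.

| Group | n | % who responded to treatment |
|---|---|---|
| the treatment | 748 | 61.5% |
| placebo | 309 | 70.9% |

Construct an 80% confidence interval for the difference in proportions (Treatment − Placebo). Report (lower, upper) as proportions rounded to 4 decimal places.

The two standard errors are √(0.6150×0.3850/748) = 0.01779 and √(0.7090×0.2910/309) = 0.02584.
Because the samples are independent, SE_diff = √(0.01779² + 0.02584²) = 0.03137.
Using z* = 1.282 for 80%, ME = 1.282 × 0.03137 = 0.04022.
p̂₁ − p̂₂ = -0.0940; interval -0.0940 ± 0.04022 gives (-0.1342, -0.0538).

(-0.1342, -0.0538)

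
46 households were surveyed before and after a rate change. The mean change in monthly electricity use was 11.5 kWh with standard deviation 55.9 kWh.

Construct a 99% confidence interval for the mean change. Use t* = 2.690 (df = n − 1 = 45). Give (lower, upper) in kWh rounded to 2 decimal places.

(-10.67, 33.67)

This is a matched-pairs design, so SE = s_d/√n = 55.9/√46 = 8.2420.
Margin = 2.690 × 8.2420 = 22.1710; the interval is 11.5 ± 22.1710 = (-10.67, 33.67).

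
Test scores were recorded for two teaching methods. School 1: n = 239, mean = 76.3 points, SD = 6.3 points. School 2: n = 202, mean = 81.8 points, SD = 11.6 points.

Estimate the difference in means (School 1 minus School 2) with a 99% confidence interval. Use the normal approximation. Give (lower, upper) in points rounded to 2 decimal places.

Per-group SEs: s₁/√n₁ = 6.3/√239 = 0.4075, s₂/√n₂ = 11.6/√202 = 0.8162.
Unpooled SE of the difference: √(0.16605625 + 0.66618244) = 0.9123.
Margin of error = z* · SE = 2.576 × 0.9123 = 2.3501.
x̄₁ − x̄₂ = 76.3 − 81.8 = -5.5000.
CI: -5.5000 ± 2.3501 = (-7.85, -3.15).

(-7.85, -3.15)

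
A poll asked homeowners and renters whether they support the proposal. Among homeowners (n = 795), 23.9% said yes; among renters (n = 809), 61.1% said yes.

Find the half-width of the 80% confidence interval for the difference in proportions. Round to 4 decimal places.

0.0293

Each SE is √(p̂(1−p̂)/n): √(0.2390·0.7610/795) = 0.01513 and √(0.6110·0.3890/809) = 0.01714.
SE(p̂₁ − p̂₂) = √(SE₁² + SE₂²) = √(0.0002289169 + 0.0002937796) = 0.02286, since the two samples are independent.
At 80% confidence z* = 1.282; margin = 1.282 × 0.02286 = 0.02931.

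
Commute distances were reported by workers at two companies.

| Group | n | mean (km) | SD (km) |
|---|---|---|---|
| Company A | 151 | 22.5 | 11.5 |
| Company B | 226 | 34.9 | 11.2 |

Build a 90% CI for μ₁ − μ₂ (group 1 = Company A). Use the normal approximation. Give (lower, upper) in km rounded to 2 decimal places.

(-14.37, -10.43)

Per-group SEs: s₁/√n₁ = 11.5/√151 = 0.9359, s₂/√n₂ = 11.2/√226 = 0.7450.
Unpooled SE of the difference: √(0.87590881 + 0.555025) = 1.1962.
Margin of error = z* · SE = 1.645 × 1.1962 = 1.9677.
x̄₁ − x̄₂ = 22.5 − 34.9 = -12.4000.
CI: -12.4000 ± 1.9677 = (-14.37, -10.43).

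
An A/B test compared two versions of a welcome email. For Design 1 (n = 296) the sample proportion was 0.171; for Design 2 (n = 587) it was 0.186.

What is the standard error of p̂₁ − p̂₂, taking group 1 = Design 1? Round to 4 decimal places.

The two standard errors are √(0.1710×0.8290/296) = 0.02188 and √(0.1860×0.8140/587) = 0.01606.
Because the samples are independent, SE_diff = √(0.02188² + 0.01606²) = 0.02714.

0.0271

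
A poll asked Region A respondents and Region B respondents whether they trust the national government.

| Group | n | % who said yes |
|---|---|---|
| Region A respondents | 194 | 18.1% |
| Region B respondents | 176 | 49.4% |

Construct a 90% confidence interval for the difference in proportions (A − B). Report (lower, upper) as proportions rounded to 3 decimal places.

(-0.390, -0.236)

Each SE is √(p̂(1−p̂)/n): √(0.1810·0.8190/194) = 0.02764 and √(0.4940·0.5060/176) = 0.03769.
SE(p̂₁ − p̂₂) = √(SE₁² + SE₂²) = √(0.0007639696 + 0.0014205361) = 0.04674, since the two samples are independent.
At 90% confidence z* = 1.645; margin = 1.645 × 0.04674 = 0.07689.
The difference is 0.1810 − 0.4940 = -0.3130, so the interval is -0.3130 ± 0.07689 = (-0.390, -0.236).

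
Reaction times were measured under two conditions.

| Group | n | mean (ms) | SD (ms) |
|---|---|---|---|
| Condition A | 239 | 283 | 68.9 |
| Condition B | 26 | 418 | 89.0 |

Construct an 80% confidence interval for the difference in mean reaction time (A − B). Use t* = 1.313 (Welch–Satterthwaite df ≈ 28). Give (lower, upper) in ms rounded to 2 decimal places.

(-158.65, -111.35)

Standard errors of each mean: 68.9/√239 = 4.4568 and 89.0/√26 = 17.4543.
SE(x̄₁ − x̄₂) = √(4.4568² + 17.4543²) = 18.0143 for independent samples with unequal variances.
With t* = 1.313, the margin is 1.313 × 18.0143 = 23.6528.
x̄₁ − x̄₂ = 283 − 418 = -135.0000; the interval is -135.0000 ± 23.6528 = (-158.65, -111.35).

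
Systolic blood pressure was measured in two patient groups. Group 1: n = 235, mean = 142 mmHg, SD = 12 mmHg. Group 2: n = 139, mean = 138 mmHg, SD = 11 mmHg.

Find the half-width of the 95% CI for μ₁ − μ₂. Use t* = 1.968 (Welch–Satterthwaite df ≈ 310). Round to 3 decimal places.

2.397

Per-group SEs: s₁/√n₁ = 12/√235 = 0.7828, s₂/√n₂ = 11/√139 = 0.9330.
Unpooled SE of the difference: √(0.61277584 + 0.870489) = 1.2179.
Margin of error = t* · SE = 1.968 × 1.2179 = 2.3968.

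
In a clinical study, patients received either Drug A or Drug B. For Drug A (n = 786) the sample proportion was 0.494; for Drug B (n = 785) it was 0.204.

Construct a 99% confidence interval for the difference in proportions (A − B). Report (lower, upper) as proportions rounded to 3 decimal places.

The two standard errors are √(0.4940×0.5060/786) = 0.01783 and √(0.2040×0.7960/785) = 0.01438.
Because the samples are independent, SE_diff = √(0.01783² + 0.01438²) = 0.02291.
Using z* = 2.576 for 99%, ME = 2.576 × 0.02291 = 0.05902.
p̂₁ − p̂₂ = 0.2900; interval 0.2900 ± 0.05902 gives (0.231, 0.349).

(0.231, 0.349)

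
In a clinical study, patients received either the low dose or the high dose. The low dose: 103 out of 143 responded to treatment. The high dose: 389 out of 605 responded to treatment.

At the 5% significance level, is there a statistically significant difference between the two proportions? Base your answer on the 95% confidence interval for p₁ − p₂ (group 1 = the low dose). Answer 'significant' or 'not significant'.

not significant

First, p̂₁ = 103/143 = 0.7203; p̂₂ = 389/605 = 0.6430.
The two standard errors are √(0.7203×0.2797/143) = 0.03753 and √(0.6430×0.3570/605) = 0.01948.
Because the samples are independent, SE_diff = √(0.03753² + 0.01948²) = 0.04228.
Using z* = 1.960 for 95%, ME = 1.960 × 0.04228 = 0.08287.
p̂₁ − p̂₂ = 0.0773; interval 0.0773 ± 0.08287 gives (-0.00557, 0.16017).
The interval (-0.00557, 0.16017) contains 0, so the difference is not significant.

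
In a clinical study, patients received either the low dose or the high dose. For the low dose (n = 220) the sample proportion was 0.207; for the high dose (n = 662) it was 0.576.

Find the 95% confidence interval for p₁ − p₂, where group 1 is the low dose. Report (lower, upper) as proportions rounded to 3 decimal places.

SE₁ = √(p̂₁(1−p̂₁)/n₁) = √(0.2070·0.7930/220) = 0.02732; SE₂ = √(0.5760·0.4240/662) = 0.01921.
Independent samples: SE of the difference = √(SE₁² + SE₂²) = √(0.0007463824 + 0.0003690241) = 0.03340.
z* for 95% confidence is 1.960, so the margin of error is 1.960 × 0.03340 = 0.06546.
Point estimate p̂₁ − p̂₂ = 0.2070 − 0.5760 = -0.3690.
-0.3690 ± 0.06546 → (-0.434, -0.304).

(-0.434, -0.304)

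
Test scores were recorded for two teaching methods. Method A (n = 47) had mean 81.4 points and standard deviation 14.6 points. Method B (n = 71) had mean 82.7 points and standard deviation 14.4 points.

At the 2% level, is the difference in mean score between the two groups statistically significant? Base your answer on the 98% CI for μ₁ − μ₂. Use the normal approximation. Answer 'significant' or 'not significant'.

Standard errors of each mean: 14.6/√47 = 2.1296 and 14.4/√71 = 1.7090.
SE(x̄₁ − x̄₂) = √(2.1296² + 1.7090²) = 2.7305 for independent samples with unequal variances.
With z* = 2.326, the margin is 2.326 × 2.7305 = 6.3511.
x̄₁ − x̄₂ = 81.4 − 82.7 = -1.3000; the interval is -1.3000 ± 6.3511 = (-7.6511, 5.0511).
The interval (-7.6511, 5.0511) contains 0, so the difference is not significant.

not significant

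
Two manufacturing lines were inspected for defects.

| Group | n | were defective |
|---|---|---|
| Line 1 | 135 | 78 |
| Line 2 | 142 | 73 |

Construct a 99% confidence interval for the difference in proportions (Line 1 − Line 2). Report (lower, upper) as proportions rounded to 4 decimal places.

p̂₁ = 78/135 = 0.5778 and p̂₂ = 73/142 = 0.5141.
SE₁ = √(p̂₁(1−p̂₁)/n₁) = √(0.5778·0.4222/135) = 0.04251; SE₂ = √(0.5141·0.4859/142) = 0.04194.
Independent samples: SE of the difference = √(SE₁² + SE₂²) = √(0.0018071001 + 0.0017589636) = 0.05972.
z* for 99% confidence is 2.576, so the margin of error is 2.576 × 0.05972 = 0.15384.
Point estimate p̂₁ − p̂₂ = 0.5778 − 0.5141 = 0.0637.
0.0637 ± 0.15384 → (-0.0901, 0.2175).

(-0.0901, 0.2175)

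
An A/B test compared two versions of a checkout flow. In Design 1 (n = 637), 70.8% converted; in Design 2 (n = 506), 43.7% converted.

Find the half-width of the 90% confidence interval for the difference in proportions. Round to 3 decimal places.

The two standard errors are √(0.7080×0.2920/637) = 0.01802 and √(0.4370×0.5630/506) = 0.02205.
Because the samples are independent, SE_diff = √(0.01802² + 0.02205²) = 0.02848.
Using z* = 1.645 for 90%, ME = 1.645 × 0.02848 = 0.04685.

0.047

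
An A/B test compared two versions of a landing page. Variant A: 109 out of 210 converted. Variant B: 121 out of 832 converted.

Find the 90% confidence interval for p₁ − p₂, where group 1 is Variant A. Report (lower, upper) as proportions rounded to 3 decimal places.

Sample proportions: 109/210 = 0.5190, 121/832 = 0.1454.
Each SE is √(p̂(1−p̂)/n): √(0.5190·0.4810/210) = 0.03448 and √(0.1454·0.8546/832) = 0.01222.
SE(p̂₁ − p̂₂) = √(SE₁² + SE₂²) = √(0.0011888704 + 0.0001493284) = 0.03658, since the two samples are independent.
At 90% confidence z* = 1.645; margin = 1.645 × 0.03658 = 0.06017.
The difference is 0.5190 − 0.1454 = 0.3736, so the interval is 0.3736 ± 0.06017 = (0.313, 0.434).

(0.313, 0.434)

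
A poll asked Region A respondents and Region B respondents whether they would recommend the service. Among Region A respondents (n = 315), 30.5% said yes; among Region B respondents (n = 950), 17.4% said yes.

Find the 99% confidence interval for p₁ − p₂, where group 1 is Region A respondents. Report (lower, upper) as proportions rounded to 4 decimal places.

The two standard errors are √(0.3050×0.6950/315) = 0.02594 and √(0.1740×0.8260/950) = 0.01230.
Because the samples are independent, SE_diff = √(0.02594² + 0.01230²) = 0.02871.
Using z* = 2.576 for 99%, ME = 2.576 × 0.02871 = 0.07396.
p̂₁ − p̂₂ = 0.1310; interval 0.1310 ± 0.07396 gives (0.0570, 0.2050).

(0.0570, 0.2050)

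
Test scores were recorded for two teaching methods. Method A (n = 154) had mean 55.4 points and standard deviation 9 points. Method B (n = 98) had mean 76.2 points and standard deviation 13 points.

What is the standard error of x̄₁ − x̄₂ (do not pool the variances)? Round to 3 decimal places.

1.500

SE₁ = s₁/√n₁ = 9/√154 = 0.7252; SE₂ = 13/√98 = 1.3132.
Independent samples, unequal variances: SE_diff = √(SE₁² + SE₂²) = √(0.52591504 + 1.72449424) = 1.5001.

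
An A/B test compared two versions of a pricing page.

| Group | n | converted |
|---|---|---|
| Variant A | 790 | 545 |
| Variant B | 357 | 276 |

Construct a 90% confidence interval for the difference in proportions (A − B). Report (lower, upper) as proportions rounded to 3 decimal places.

First, p̂₁ = 545/790 = 0.6899; p̂₂ = 276/357 = 0.7731.
The two standard errors are √(0.6899×0.3101/790) = 0.01646 and √(0.7731×0.2269/357) = 0.02217.
Because the samples are independent, SE_diff = √(0.01646² + 0.02217²) = 0.02761.
Using z* = 1.645 for 90%, ME = 1.645 × 0.02761 = 0.04542.
p̂₁ − p̂₂ = -0.0832; interval -0.0832 ± 0.04542 gives (-0.129, -0.038).

(-0.129, -0.038)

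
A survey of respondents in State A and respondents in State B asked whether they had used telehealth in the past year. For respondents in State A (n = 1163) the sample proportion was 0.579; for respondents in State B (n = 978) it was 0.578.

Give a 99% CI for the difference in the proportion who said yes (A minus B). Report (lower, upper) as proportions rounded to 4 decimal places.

SE₁ = √(p̂₁(1−p̂₁)/n₁) = √(0.5790·0.4210/1163) = 0.01448; SE₂ = √(0.5780·0.4220/978) = 0.01579.
Independent samples: SE of the difference = √(SE₁² + SE₂²) = √(0.0002096704 + 0.0002493241) = 0.02142.
z* for 99% confidence is 2.576, so the margin of error is 2.576 × 0.02142 = 0.05518.
Point estimate p̂₁ − p̂₂ = 0.5790 − 0.5780 = 0.0010.
0.0010 ± 0.05518 → (-0.0542, 0.0562).

(-0.0542, 0.0562)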